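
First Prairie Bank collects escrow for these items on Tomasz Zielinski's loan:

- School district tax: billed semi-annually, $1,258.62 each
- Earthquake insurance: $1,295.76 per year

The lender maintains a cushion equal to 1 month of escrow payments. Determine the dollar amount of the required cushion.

$317.75

School district tax: $1,258.62 × 2 = $2,517.24 annually
Earthquake insurance: $1,295.76 annually
Yearly total = $2,517.24 + $1,295.76 = $3,813.00
Monthly escrow = $3,813.00 ÷ 12 = $317.75
Required cushion = 1 × $317.75 = $317.75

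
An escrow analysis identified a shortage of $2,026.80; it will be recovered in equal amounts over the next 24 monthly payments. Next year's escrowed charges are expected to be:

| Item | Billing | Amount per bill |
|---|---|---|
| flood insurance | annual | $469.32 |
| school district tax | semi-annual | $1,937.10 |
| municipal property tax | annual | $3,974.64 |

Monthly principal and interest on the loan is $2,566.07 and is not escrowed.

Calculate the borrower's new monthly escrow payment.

$777.63

Flood insurance — $469.32
School district tax — $1,937.10 × 2 = $3,874.20
Municipal property tax — $3,974.64
Annual escrow total = $469.32 + $3,874.20 + $3,974.64 = $8,318.16
Monthly escrow = $8,318.16 ÷ 12 = $693.18
Monthly shortage recovery: $2,026.80 / 24 = $84.45
Adjusted monthly = $693.18 + $84.45 = $777.63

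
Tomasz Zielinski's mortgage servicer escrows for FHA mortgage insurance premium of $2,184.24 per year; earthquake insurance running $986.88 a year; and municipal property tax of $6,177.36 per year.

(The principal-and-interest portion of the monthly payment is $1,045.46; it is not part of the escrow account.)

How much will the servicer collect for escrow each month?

$779.04

FHA mortgage insurance premium — $2,184.24
Earthquake insurance — $986.88
Municipal property tax — $6,177.36
Combined annual = $2,184.24 + $986.88 + $6,177.36 = $9,348.48
Base monthly escrow = $9,348.48 ÷ 12 = $779.04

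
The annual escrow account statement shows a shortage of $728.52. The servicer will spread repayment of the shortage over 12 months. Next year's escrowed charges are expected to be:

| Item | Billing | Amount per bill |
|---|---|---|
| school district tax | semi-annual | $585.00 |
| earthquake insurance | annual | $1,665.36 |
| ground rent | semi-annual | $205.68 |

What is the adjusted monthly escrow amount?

$331.27

School district tax = $585.00 × 2 = $1,170.00 per year
Earthquake insurance = $1,665.36 per year
Ground rent = $205.68 × 2 = $411.36 per year
Combined annual = $1,170.00 + $1,665.36 + $411.36 = $3,246.72
Monthly = $3,246.72 ÷ 12 = $270.56
Shortage spread = $728.52 / 12 = $60.71/mo
New monthly escrow = $270.56 + $60.71 = $331.27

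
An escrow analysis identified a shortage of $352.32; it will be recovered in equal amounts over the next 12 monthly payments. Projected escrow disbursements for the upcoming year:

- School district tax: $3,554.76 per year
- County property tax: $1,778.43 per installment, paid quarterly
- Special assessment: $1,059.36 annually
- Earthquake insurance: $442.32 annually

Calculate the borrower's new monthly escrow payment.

$1,043.54

School district tax = $3,554.76/yr
County property tax = $1,778.43 × 4 = $7,113.72/yr
Special assessment = $1,059.36/yr
Earthquake insurance = $442.32/yr
Yearly total = $12,170.16
Per month = $12,170.16 ÷ 12 = $1,014.18
Monthly shortage recovery: $352.32 ÷ 12 = $29.36
Adjusted monthly = $1,014.18 + $29.36 = $1,043.54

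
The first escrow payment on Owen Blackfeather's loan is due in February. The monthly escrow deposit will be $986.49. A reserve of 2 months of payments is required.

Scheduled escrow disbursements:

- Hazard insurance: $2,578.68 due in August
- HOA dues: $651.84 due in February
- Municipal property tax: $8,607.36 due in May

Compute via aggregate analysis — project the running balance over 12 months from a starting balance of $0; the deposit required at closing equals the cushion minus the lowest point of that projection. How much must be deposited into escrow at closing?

Cushion = 2 × $986.49 = $1,972.98
Trial balance (start $0, +$986.49 each month, − disbursements):
  Feb: +$986.49 − $651.84 → $334.65
  Mar: +$986.49 → $1,321.14
  Apr: +$986.49 → $2,307.63
  May: +$986.49 − $8,607.36 → -$5,313.24
  Jun: +$986.49 → -$4,326.75
  Jul: +$986.49 → -$3,340.26
  Aug: +$986.49 − $2,578.68 → -$4,932.45
  Sep: +$986.49 → -$3,945.96
  Oct: +$986.49 → -$2,959.47
  Nov: +$986.49 → -$1,972.98
  Dec: +$986.49 → -$986.49
  Jan: +$986.49 → $0.00
Lowest trial balance = -$5,313.24 (May)
Initial deposit = cushion − low point = $1,972.98 − (-$5,313.24) = $7,286.22

$7,286.22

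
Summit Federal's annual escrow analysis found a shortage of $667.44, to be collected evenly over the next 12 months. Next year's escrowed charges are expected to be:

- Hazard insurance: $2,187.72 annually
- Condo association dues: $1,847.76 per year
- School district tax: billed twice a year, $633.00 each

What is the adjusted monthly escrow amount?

$497.41

Hazard insurance — $2,187.72 per year
Condo association dues — $1,847.76 per year
School district tax — $633.00 × 2 = $1,266.00 per year
Annual escrow total = $2,187.72 + $1,847.76 + $1,266.00 = $5,301.48
Base monthly escrow = $5,301.48 / 12 = $441.79
Shortage per month = $667.44 ÷ 12 = $55.62
Adjusted monthly = $441.79 + $55.62 = $497.41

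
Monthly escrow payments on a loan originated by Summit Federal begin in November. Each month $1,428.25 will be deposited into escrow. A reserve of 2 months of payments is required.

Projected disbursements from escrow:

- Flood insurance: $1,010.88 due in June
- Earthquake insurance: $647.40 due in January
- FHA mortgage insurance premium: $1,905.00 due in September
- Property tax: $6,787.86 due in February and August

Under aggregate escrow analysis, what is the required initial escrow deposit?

Cushion = 2 × $1,428.25 = $2,856.50
Trial balance (start $0, +$1,428.25 each month, − disbursements):
  Nov: +$1,428.25 → $1,428.25
  Dec: +$1,428.25 → $2,856.50
  Jan: +$1,428.25 − $647.40 → $3,637.35
  Feb: +$1,428.25 − $6,787.86 → -$1,722.26
  Mar: +$1,428.25 → -$294.01
  Apr: +$1,428.25 → $1,134.24
  May: +$1,428.25 → $2,562.49
  Jun: +$1,428.25 − $1,010.88 → $2,979.86
  Jul: +$1,428.25 → $4,408.11
  Aug: +$1,428.25 − $6,787.86 → -$951.50
  Sep: +$1,428.25 − $1,905.00 → -$1,428.25
  Oct: +$1,428.25 → $0.00
Lowest trial balance = -$1,722.26 (Feb)
Initial deposit = cushion − low point = $2,856.50 − (-$1,722.26) = $4,578.76

$4,578.76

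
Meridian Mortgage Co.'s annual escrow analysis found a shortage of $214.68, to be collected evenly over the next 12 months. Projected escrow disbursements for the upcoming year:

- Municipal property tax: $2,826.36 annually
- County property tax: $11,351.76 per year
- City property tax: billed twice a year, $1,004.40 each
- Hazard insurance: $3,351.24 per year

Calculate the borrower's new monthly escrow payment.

Municipal property tax = $2,826.36 per year
County property tax = $11,351.76 per year
City property tax = $1,004.40 × 2 = $2,008.80 per year
Hazard insurance = $3,351.24 per year
Total per year = $2,826.36 + $11,351.76 + $2,008.80 + $3,351.24 = $19,538.16
Monthly escrow = $19,538.16 / 12 = $1,628.18
Shortage spread = $214.68 ÷ 12 = $17.89/mo
Adjusted monthly = $1,628.18 + $17.89 = $1,646.07

$1,646.07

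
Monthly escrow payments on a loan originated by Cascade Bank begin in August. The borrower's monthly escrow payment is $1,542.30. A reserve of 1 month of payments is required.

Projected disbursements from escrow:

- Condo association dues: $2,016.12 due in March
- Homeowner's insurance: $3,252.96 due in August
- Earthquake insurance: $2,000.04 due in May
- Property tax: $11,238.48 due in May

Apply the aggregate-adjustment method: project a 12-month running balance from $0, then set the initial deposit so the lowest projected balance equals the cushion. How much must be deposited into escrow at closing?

Cushion = 1 × $1,542.30 = $1,542.30
Trial balance (start $0, +$1,542.30 each month, − disbursements):
  Aug: +$1,542.30 − $3,252.96 → -$1,710.66
  Sep: +$1,542.30 → -$168.36
  Oct: +$1,542.30 → $1,373.94
  Nov: +$1,542.30 → $2,916.24
  Dec: +$1,542.30 → $4,458.54
  Jan: +$1,542.30 → $6,000.84
  Feb: +$1,542.30 → $7,543.14
  Mar: +$1,542.30 − $2,016.12 → $7,069.32
  Apr: +$1,542.30 → $8,611.62
  May: +$1,542.30 − $13,238.52 → -$3,084.60
  Jun: +$1,542.30 → -$1,542.30
  Jul: +$1,542.30 → $0.00
Lowest trial balance = -$3,084.60 (May)
Initial deposit = cushion − low point = $1,542.30 − (-$3,084.60) = $4,626.90

$4,626.90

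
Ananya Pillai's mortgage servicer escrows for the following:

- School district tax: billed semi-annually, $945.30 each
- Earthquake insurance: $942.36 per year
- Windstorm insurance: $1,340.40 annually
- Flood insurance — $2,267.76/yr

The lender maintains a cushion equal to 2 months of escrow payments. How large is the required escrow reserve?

$1,073.52

School district tax = $945.30 × 2 = $1,890.60
Earthquake insurance = $942.36
Windstorm insurance = $1,340.40
Flood insurance = $2,267.76
Total per year = $1,890.60 + $942.36 + $1,340.40 + $2,267.76 = $6,441.12
Monthly escrow = $6,441.12 / 12 = $536.76
Required cushion = 2 × $536.76 = $1,073.52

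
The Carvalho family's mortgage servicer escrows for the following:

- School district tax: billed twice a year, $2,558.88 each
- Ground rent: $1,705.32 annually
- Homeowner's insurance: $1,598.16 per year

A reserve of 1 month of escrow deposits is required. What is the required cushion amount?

School district tax = $2,558.88 × 2 = $5,117.76 annually
Ground rent = $1,705.32 annually
Homeowner's insurance = $1,598.16 annually
Total per year = $8,421.24
Base monthly escrow = $8,421.24 ÷ 12 = $701.77
Required cushion = 1 × $701.77 = $701.77

$701.77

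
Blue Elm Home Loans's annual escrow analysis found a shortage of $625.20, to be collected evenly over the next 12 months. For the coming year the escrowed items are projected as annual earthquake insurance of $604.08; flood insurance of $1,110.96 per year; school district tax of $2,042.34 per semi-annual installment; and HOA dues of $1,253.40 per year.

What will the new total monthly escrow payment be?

Earthquake insurance = $604.08 annually
Flood insurance = $1,110.96 annually
School district tax = $2,042.34 × 2 = $4,084.68 annually
HOA dues = $1,253.40 annually
Annual escrow total = $604.08 + $1,110.96 + $4,084.68 + $1,253.40 = $7,053.12
Monthly escrow = $7,053.12 / 12 = $587.76
Shortage spread = $625.20 / 12 = $52.10/mo
Adjusted monthly = $587.76 + $52.10 = $639.86

$639.86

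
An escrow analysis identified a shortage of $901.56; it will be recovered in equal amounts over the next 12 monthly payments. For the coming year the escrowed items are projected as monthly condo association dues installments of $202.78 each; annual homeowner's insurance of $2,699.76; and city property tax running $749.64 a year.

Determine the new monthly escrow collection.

Condo association dues = $202.78 × 12 = $2,433.36/yr
Homeowner's insurance = $2,699.76/yr
City property tax = $749.64/yr
Total annual escrow = $2,433.36 + $2,699.76 + $749.64 = $5,882.76
Base monthly escrow = $5,882.76 / 12 = $490.23
Shortage spread = $901.56 / 12 = $75.13/mo
Adjusted monthly = $490.23 + $75.13 = $565.36

$565.36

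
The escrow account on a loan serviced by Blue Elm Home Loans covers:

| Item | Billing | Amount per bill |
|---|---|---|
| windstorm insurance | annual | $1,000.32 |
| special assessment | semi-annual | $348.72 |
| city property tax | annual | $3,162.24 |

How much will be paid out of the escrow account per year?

$4,860.00

Windstorm insurance — $1,000.32 annually
Special assessment — $348.72 × 2 = $697.44 annually
City property tax — $3,162.24 annually
Yearly total = $1,000.32 + $697.44 + $3,162.24 = $4,860.00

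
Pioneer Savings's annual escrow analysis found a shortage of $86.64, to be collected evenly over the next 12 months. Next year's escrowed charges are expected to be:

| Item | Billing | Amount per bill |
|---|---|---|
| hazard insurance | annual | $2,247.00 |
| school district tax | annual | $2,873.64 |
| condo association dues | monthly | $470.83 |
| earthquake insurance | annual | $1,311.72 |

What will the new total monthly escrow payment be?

Hazard insurance — $2,247.00 annually
School district tax — $2,873.64 annually
Condo association dues — $470.83 × 12 = $5,649.96 annually
Earthquake insurance — $1,311.72 annually
Yearly total = $2,247.00 + $2,873.64 + $5,649.96 + $1,311.72 = $12,082.32
Base monthly escrow = $12,082.32 / 12 = $1,006.86
Shortage spread = $86.64 ÷ 12 = $7.22/mo
Adjusted monthly = $1,006.86 + $7.22 = $1,014.08

$1,014.08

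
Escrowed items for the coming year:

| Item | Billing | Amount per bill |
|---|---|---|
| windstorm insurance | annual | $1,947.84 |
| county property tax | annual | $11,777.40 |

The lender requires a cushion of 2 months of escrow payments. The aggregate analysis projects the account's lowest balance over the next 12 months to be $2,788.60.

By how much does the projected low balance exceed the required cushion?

Windstorm insurance: $1,947.84 per year
County property tax: $11,777.40 per year
Total per year = $1,947.84 + $11,777.40 = $13,725.24
Monthly = $13,725.24 ÷ 12 = $1,143.77
Required reserve = 2 × $1,143.77 = $2,287.54
Surplus = $2,788.60 − $2,287.54 = $501.06

$501.06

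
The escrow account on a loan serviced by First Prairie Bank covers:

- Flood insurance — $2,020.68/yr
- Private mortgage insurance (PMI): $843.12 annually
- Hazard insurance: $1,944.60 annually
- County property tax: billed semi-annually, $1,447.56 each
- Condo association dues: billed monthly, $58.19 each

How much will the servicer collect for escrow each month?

$700.15

Flood insurance: $2,020.68/yr
Private mortgage insurance (PMI): $843.12/yr
Hazard insurance: $1,944.60/yr
County property tax: $1,447.56 × 2 = $2,895.12/yr
Condo association dues: $58.19 × 12 = $698.28/yr
Annual escrow total = $2,020.68 + $843.12 + $1,944.60 + $2,895.12 + $698.28 = $8,401.80
Per month = $8,401.80 / 12 = $700.15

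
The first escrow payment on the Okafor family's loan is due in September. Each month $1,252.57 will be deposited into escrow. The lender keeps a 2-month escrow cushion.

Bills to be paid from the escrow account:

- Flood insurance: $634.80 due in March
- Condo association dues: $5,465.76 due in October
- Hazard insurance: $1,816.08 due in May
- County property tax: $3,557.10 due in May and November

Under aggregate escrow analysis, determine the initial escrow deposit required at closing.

$7,770.29

Cushion = 2 × $1,252.57 = $2,505.14
Trial balance (start $0, +$1,252.57 each month, − disbursements):
  Sep: +$1,252.57 → $1,252.57
  Oct: +$1,252.57 − $5,465.76 → -$2,960.62
  Nov: +$1,252.57 − $3,557.10 → -$5,265.15
  Dec: +$1,252.57 → -$4,012.58
  Jan: +$1,252.57 → -$2,760.01
  Feb: +$1,252.57 → -$1,507.44
  Mar: +$1,252.57 − $634.80 → -$889.67
  Apr: +$1,252.57 → $362.90
  May: +$1,252.57 − $5,373.18 → -$3,757.71
  Jun: +$1,252.57 → -$2,505.14
  Jul: +$1,252.57 → -$1,252.57
  Aug: +$1,252.57 → $0.00
Lowest trial balance = -$5,265.15 (Nov)
Initial deposit = cushion − low point = $2,505.14 − (-$5,265.15) = $7,770.29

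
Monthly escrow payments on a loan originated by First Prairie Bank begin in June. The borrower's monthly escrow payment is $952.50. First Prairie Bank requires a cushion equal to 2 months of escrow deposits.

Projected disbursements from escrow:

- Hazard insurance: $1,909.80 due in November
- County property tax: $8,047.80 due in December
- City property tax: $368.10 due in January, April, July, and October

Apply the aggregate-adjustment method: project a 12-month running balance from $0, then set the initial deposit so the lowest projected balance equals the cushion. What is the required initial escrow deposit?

Cushion = 2 × $952.50 = $1,905.00
Trial balance (start $0, +$952.50 each month, − disbursements):
  Jun: +$952.50 → $952.50
  Jul: +$952.50 − $368.10 → $1,536.90
  Aug: +$952.50 → $2,489.40
  Sep: +$952.50 → $3,441.90
  Oct: +$952.50 − $368.10 → $4,026.30
  Nov: +$952.50 − $1,909.80 → $3,069.00
  Dec: +$952.50 − $8,047.80 → -$4,026.30
  Jan: +$952.50 − $368.10 → -$3,441.90
  Feb: +$952.50 → -$2,489.40
  Mar: +$952.50 → -$1,536.90
  Apr: +$952.50 − $368.10 → -$952.50
  May: +$952.50 → $0.00
Lowest trial balance = -$4,026.30 (Dec)
Initial deposit = cushion − low point = $1,905.00 − (-$4,026.30) = $5,931.30

$5,931.30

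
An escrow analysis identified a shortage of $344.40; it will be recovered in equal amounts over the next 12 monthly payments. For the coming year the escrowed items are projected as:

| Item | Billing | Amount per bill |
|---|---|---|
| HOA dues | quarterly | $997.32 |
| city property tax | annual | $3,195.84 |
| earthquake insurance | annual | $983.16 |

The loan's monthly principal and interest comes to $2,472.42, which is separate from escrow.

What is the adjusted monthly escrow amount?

HOA dues — $997.32 × 4 = $3,989.28 per year
City property tax — $3,195.84 per year
Earthquake insurance — $983.16 per year
Yearly total = $8,168.28
Base monthly escrow = $8,168.28 ÷ 12 = $680.69
Monthly shortage recovery: $344.40 / 12 = $28.70
Adjusted monthly = $680.69 + $28.70 = $709.39

$709.39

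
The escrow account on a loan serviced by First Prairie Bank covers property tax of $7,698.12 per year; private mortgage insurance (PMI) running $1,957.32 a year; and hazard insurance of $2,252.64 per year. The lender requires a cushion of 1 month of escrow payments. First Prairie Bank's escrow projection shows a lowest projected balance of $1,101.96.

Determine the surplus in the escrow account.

Property tax — $7,698.12 annually
Private mortgage insurance (PMI) — $1,957.32 annually
Hazard insurance — $2,252.64 annually
Combined annual = $7,698.12 + $1,957.32 + $2,252.64 = $11,908.08
Per month = $11,908.08 ÷ 12 = $992.34
Cushion = 1 × $992.34 = $992.34
Surplus = $1,101.96 − $992.34 = $109.62

$109.62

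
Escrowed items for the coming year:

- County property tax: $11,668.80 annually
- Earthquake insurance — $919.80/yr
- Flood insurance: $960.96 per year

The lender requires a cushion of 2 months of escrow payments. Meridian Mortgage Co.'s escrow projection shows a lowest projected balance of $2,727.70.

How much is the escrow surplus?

County property tax: $11,668.80 annually
Earthquake insurance: $919.80 annually
Flood insurance: $960.96 annually
Combined annual = $11,668.80 + $919.80 + $960.96 = $13,549.56
Base monthly escrow = $13,549.56 / 12 = $1,129.13
Required cushion = 2 × $1,129.13 = $2,258.26
Surplus = $2,727.70 − $2,258.26 = $469.44

$469.44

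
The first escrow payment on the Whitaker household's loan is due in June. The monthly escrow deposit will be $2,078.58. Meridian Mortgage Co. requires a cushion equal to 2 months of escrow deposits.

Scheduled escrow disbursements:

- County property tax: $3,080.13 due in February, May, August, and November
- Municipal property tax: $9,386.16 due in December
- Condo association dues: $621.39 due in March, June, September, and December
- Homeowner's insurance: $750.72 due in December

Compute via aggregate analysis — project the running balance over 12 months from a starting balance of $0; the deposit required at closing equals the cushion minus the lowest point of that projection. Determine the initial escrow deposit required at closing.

$7,768.41

Cushion = 2 × $2,078.58 = $4,157.16
Trial balance (start $0, +$2,078.58 each month, − disbursements):
  Jun: +$2,078.58 − $621.39 → $1,457.19
  Jul: +$2,078.58 → $3,535.77
  Aug: +$2,078.58 − $3,080.13 → $2,534.22
  Sep: +$2,078.58 − $621.39 → $3,991.41
  Oct: +$2,078.58 → $6,069.99
  Nov: +$2,078.58 − $3,080.13 → $5,068.44
  Dec: +$2,078.58 − $10,758.27 → -$3,611.25
  Jan: +$2,078.58 → -$1,532.67
  Feb: +$2,078.58 − $3,080.13 → -$2,534.22
  Mar: +$2,078.58 − $621.39 → -$1,077.03
  Apr: +$2,078.58 → $1,001.55
  May: +$2,078.58 − $3,080.13 → $0.00
Lowest trial balance = -$3,611.25 (Dec)
Initial deposit = cushion − low point = $4,157.16 − (-$3,611.25) = $7,768.41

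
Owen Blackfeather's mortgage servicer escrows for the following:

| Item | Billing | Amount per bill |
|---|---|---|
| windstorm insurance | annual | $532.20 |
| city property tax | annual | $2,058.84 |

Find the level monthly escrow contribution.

$215.92

Windstorm insurance = $532.20 annually
City property tax = $2,058.84 annually
Yearly total = $2,591.04
Monthly escrow = $2,591.04 ÷ 12 = $215.92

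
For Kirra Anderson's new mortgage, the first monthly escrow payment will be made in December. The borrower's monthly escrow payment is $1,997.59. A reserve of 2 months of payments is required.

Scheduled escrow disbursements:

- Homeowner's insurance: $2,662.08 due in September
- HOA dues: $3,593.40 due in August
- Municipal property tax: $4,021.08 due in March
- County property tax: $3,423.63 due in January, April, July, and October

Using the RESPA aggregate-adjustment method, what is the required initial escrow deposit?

Cushion = 2 × $1,997.59 = $3,995.18
Trial balance (start $0, +$1,997.59 each month, − disbursements):
  Dec: +$1,997.59 → $1,997.59
  Jan: +$1,997.59 − $3,423.63 → $571.55
  Feb: +$1,997.59 → $2,569.14
  Mar: +$1,997.59 − $4,021.08 → $545.65
  Apr: +$1,997.59 − $3,423.63 → -$880.39
  May: +$1,997.59 → $1,117.20
  Jun: +$1,997.59 → $3,114.79
  Jul: +$1,997.59 − $3,423.63 → $1,688.75
  Aug: +$1,997.59 − $3,593.40 → $92.94
  Sep: +$1,997.59 − $2,662.08 → -$571.55
  Oct: +$1,997.59 − $3,423.63 → -$1,997.59
  Nov: +$1,997.59 → $0.00
Lowest trial balance = -$1,997.59 (Oct)
Initial deposit = cushion − low point = $3,995.18 − (-$1,997.59) = $5,992.77

$5,992.77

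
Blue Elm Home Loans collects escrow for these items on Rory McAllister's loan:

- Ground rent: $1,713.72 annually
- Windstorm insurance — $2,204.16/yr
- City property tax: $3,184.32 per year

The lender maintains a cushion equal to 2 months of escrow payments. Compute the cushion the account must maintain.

Ground rent — $1,713.72/yr
Windstorm insurance — $2,204.16/yr
City property tax — $3,184.32/yr
Yearly total = $7,102.20
Monthly escrow = $7,102.20 / 12 = $591.85
Required cushion = 2 × $591.85 = $1,183.70

$1,183.70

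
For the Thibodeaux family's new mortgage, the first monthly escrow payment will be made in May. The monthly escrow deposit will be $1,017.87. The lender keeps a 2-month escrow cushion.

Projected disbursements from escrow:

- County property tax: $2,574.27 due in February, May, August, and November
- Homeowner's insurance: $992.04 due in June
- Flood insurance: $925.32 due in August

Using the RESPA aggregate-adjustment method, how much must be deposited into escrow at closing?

Cushion = 2 × $1,017.87 = $2,035.74
Trial balance (start $0, +$1,017.87 each month, − disbursements):
  May: +$1,017.87 − $2,574.27 → -$1,556.40
  Jun: +$1,017.87 − $992.04 → -$1,530.57
  Jul: +$1,017.87 → -$512.70
  Aug: +$1,017.87 − $3,499.59 → -$2,994.42
  Sep: +$1,017.87 → -$1,976.55
  Oct: +$1,017.87 → -$958.68
  Nov: +$1,017.87 − $2,574.27 → -$2,515.08
  Dec: +$1,017.87 → -$1,497.21
  Jan: +$1,017.87 → -$479.34
  Feb: +$1,017.87 − $2,574.27 → -$2,035.74
  Mar: +$1,017.87 → -$1,017.87
  Apr: +$1,017.87 → $0.00
Lowest trial balance = -$2,994.42 (Aug)
Initial deposit = cushion − low point = $2,035.74 − (-$2,994.42) = $5,030.16

$5,030.16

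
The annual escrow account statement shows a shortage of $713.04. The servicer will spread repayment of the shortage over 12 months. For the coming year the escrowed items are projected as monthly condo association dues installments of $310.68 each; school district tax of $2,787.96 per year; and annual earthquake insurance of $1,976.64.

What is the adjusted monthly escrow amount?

$767.15

Condo association dues: $310.68 × 12 = $3,728.16 per year
School district tax: $2,787.96 per year
Earthquake insurance: $1,976.64 per year
Total annual escrow = $8,492.76
Per month = $8,492.76 ÷ 12 = $707.73
Shortage per month = $713.04 ÷ 12 = $59.42
New monthly escrow = $707.73 + $59.42 = $767.15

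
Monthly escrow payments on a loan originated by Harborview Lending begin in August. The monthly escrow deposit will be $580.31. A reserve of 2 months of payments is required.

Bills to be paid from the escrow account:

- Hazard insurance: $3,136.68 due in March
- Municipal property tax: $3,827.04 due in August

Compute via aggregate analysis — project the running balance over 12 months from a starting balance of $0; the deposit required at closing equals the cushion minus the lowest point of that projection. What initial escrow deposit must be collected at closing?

Cushion = 2 × $580.31 = $1,160.62
Trial balance (start $0, +$580.31 each month, − disbursements):
  Aug: +$580.31 − $3,827.04 → -$3,246.73
  Sep: +$580.31 → -$2,666.42
  Oct: +$580.31 → -$2,086.11
  Nov: +$580.31 → -$1,505.80
  Dec: +$580.31 → -$925.49
  Jan: +$580.31 → -$345.18
  Feb: +$580.31 → $235.13
  Mar: +$580.31 − $3,136.68 → -$2,321.24
  Apr: +$580.31 → -$1,740.93
  May: +$580.31 → -$1,160.62
  Jun: +$580.31 → -$580.31
  Jul: +$580.31 → $0.00
Lowest trial balance = -$3,246.73 (Aug)
Initial deposit = cushion − low point = $1,160.62 − (-$3,246.73) = $4,407.35

$4,407.35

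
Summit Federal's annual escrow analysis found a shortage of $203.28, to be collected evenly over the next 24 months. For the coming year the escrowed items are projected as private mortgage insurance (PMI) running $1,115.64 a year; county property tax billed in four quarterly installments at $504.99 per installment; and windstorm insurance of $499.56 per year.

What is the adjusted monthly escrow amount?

$311.40

Private mortgage insurance (PMI): $1,115.64 annually
County property tax: $504.99 × 4 = $2,019.96 annually
Windstorm insurance: $499.56 annually
Total annual escrow = $1,115.64 + $2,019.96 + $499.56 = $3,635.16
Per month = $3,635.16 ÷ 12 = $302.93
Shortage spread = $203.28 ÷ 24 = $8.47/mo
Adjusted monthly = $302.93 + $8.47 = $311.40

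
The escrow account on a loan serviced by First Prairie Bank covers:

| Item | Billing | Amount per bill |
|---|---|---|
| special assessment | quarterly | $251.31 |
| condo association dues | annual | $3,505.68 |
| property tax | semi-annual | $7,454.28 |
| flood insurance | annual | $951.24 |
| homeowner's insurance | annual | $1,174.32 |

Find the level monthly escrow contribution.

Special assessment: $251.31 × 4 = $1,005.24 per year
Condo association dues: $3,505.68 per year
Property tax: $7,454.28 × 2 = $14,908.56 per year
Flood insurance: $951.24 per year
Homeowner's insurance: $1,174.32 per year
Combined annual = $1,005.24 + $3,505.68 + $14,908.56 + $951.24 + $1,174.32 = $21,545.04
Per month = $21,545.04 ÷ 12 = $1,795.42

$1,795.42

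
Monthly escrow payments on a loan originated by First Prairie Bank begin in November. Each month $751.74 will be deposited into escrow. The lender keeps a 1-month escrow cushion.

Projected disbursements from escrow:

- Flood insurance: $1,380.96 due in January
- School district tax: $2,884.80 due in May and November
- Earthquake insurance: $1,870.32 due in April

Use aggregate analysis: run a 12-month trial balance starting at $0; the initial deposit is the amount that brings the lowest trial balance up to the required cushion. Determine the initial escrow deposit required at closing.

$4,510.44

Cushion = 1 × $751.74 = $751.74
Trial balance (start $0, +$751.74 each month, − disbursements):
  Nov: +$751.74 − $2,884.80 → -$2,133.06
  Dec: +$751.74 → -$1,381.32
  Jan: +$751.74 − $1,380.96 → -$2,010.54
  Feb: +$751.74 → -$1,258.80
  Mar: +$751.74 → -$507.06
  Apr: +$751.74 − $1,870.32 → -$1,625.64
  May: +$751.74 − $2,884.80 → -$3,758.70
  Jun: +$751.74 → -$3,006.96
  Jul: +$751.74 → -$2,255.22
  Aug: +$751.74 → -$1,503.48
  Sep: +$751.74 → -$751.74
  Oct: +$751.74 → $0.00
Lowest trial balance = -$3,758.70 (May)
Initial deposit = cushion − low point = $751.74 − (-$3,758.70) = $4,510.44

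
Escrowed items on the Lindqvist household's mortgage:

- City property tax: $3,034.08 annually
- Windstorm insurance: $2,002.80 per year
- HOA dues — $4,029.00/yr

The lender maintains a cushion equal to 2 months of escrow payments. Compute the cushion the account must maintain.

City property tax = $3,034.08 per year
Windstorm insurance = $2,002.80 per year
HOA dues = $4,029.00 per year
Total annual escrow = $3,034.08 + $2,002.80 + $4,029.00 = $9,065.88
Base monthly escrow = $9,065.88 / 12 = $755.49
Required cushion = 2 × $755.49 = $1,510.98

$1,510.98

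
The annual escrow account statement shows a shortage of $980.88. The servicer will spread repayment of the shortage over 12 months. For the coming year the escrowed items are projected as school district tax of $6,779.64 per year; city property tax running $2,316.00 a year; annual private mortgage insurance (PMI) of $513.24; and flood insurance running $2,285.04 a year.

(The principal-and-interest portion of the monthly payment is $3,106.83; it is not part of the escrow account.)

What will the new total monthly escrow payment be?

School district tax — $6,779.64 annually
City property tax — $2,316.00 annually
Private mortgage insurance (PMI) — $513.24 annually
Flood insurance — $2,285.04 annually
Yearly total = $6,779.64 + $2,316.00 + $513.24 + $2,285.04 = $11,893.92
Monthly escrow = $11,893.92 ÷ 12 = $991.16
Monthly shortage recovery: $980.88 ÷ 12 = $81.74
New monthly escrow = $991.16 + $81.74 = $1,072.90

$1,072.90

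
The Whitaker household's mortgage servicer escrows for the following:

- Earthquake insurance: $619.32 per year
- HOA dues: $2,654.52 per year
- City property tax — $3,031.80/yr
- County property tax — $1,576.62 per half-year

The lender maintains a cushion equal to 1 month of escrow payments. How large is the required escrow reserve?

$788.24

Earthquake insurance: $619.32
HOA dues: $2,654.52
City property tax: $3,031.80
County property tax: $1,576.62 × 2 = $3,153.24
Total annual escrow = $9,458.88
Per month = $9,458.88 ÷ 12 = $788.24
Reserve = 1 × $788.24 = $788.24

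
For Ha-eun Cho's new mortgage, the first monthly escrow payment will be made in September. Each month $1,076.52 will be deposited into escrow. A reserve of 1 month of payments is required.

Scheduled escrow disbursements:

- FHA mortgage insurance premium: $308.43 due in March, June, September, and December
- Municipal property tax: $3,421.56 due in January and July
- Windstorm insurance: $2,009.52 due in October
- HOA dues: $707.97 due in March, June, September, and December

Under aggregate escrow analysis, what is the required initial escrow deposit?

Cushion = 1 × $1,076.52 = $1,076.52
Trial balance (start $0, +$1,076.52 each month, − disbursements):
  Sep: +$1,076.52 − $1,016.40 → $60.12
  Oct: +$1,076.52 − $2,009.52 → -$872.88
  Nov: +$1,076.52 → $203.64
  Dec: +$1,076.52 − $1,016.40 → $263.76
  Jan: +$1,076.52 − $3,421.56 → -$2,081.28
  Feb: +$1,076.52 → -$1,004.76
  Mar: +$1,076.52 − $1,016.40 → -$944.64
  Apr: +$1,076.52 → $131.88
  May: +$1,076.52 → $1,208.40
  Jun: +$1,076.52 − $1,016.40 → $1,268.52
  Jul: +$1,076.52 − $3,421.56 → -$1,076.52
  Aug: +$1,076.52 → $0.00
Lowest trial balance = -$2,081.28 (Jan)
Initial deposit = cushion − low point = $1,076.52 − (-$2,081.28) = $3,157.80

$3,157.80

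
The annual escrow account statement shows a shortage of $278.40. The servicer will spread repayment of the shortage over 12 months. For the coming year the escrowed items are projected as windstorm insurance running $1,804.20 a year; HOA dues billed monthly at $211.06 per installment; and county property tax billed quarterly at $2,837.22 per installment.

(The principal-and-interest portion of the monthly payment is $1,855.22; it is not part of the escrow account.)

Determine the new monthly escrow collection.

$1,330.35

Windstorm insurance: $1,804.20/yr
HOA dues: $211.06 × 12 = $2,532.72/yr
County property tax: $2,837.22 × 4 = $11,348.88/yr
Annual escrow total = $1,804.20 + $2,532.72 + $11,348.88 = $15,685.80
Base monthly escrow = $15,685.80 ÷ 12 = $1,307.15
Monthly shortage recovery: $278.40 ÷ 12 = $23.20
Adjusted monthly = $1,307.15 + $23.20 = $1,330.35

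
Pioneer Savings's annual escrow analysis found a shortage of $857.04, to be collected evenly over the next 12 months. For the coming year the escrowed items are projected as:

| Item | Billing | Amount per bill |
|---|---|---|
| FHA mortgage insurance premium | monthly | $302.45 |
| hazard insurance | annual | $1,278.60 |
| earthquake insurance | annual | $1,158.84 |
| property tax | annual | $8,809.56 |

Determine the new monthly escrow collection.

FHA mortgage insurance premium = $302.45 × 12 = $3,629.40 annually
Hazard insurance = $1,278.60 annually
Earthquake insurance = $1,158.84 annually
Property tax = $8,809.56 annually
Combined annual = $3,629.40 + $1,278.60 + $1,158.84 + $8,809.56 = $14,876.40
Monthly = $14,876.40 / 12 = $1,239.70
Shortage per month = $857.04 ÷ 12 = $71.42
New monthly escrow = $1,239.70 + $71.42 = $1,311.12

$1,311.12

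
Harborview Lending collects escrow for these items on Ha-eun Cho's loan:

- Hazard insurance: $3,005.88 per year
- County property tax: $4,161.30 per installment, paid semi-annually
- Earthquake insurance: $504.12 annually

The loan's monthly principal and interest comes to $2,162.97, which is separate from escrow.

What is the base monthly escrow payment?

$986.05

Hazard insurance — $3,005.88/yr
County property tax — $4,161.30 × 2 = $8,322.60/yr
Earthquake insurance — $504.12/yr
Total per year = $11,832.60
Per month = $11,832.60 / 12 = $986.05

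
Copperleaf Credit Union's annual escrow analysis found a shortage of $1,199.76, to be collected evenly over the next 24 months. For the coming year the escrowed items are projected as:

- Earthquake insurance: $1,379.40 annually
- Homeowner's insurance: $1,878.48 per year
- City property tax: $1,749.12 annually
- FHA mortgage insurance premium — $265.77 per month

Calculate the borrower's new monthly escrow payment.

$733.01

Earthquake insurance — $1,379.40 annually
Homeowner's insurance — $1,878.48 annually
City property tax — $1,749.12 annually
FHA mortgage insurance premium — $265.77 × 12 = $3,189.24 annually
Combined annual = $1,379.40 + $1,878.48 + $1,749.12 + $3,189.24 = $8,196.24
Monthly escrow = $8,196.24 ÷ 12 = $683.02
Monthly shortage recovery: $1,199.76 ÷ 24 = $49.99
Adjusted monthly = $683.02 + $49.99 = $733.01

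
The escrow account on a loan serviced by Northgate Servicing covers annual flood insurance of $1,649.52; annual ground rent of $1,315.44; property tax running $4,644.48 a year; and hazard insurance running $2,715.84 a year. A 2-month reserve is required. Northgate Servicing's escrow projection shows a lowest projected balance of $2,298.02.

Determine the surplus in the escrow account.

$577.14

Flood insurance: $1,649.52 per year
Ground rent: $1,315.44 per year
Property tax: $4,644.48 per year
Hazard insurance: $2,715.84 per year
Total annual escrow = $10,325.28
Monthly escrow = $10,325.28 / 12 = $860.44
Required reserve = 2 × $860.44 = $1,720.88
Excess over cushion: $2,298.02 − $1,720.88 = $577.14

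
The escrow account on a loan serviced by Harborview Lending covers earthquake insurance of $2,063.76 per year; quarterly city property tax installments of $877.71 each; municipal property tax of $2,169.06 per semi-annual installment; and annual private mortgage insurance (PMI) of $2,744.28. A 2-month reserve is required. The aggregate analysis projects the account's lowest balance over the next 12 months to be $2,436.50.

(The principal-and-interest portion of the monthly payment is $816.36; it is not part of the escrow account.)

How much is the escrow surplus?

Earthquake insurance — $2,063.76
City property tax — $877.71 × 4 = $3,510.84
Municipal property tax — $2,169.06 × 2 = $4,338.12
Private mortgage insurance (PMI) — $2,744.28
Combined annual = $2,063.76 + $3,510.84 + $4,338.12 + $2,744.28 = $12,657.00
Per month = $12,657.00 / 12 = $1,054.75
Required cushion = 2 × $1,054.75 = $2,109.50
Excess over cushion: $2,436.50 − $2,109.50 = $327.00

$327.00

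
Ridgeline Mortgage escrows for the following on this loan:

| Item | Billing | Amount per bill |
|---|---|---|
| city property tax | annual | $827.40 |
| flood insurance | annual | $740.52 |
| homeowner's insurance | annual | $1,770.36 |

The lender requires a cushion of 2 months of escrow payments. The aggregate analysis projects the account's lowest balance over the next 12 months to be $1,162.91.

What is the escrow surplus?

$606.53

City property tax — $827.40
Flood insurance — $740.52
Homeowner's insurance — $1,770.36
Yearly total = $827.40 + $740.52 + $1,770.36 = $3,338.28
Monthly escrow = $3,338.28 ÷ 12 = $278.19
Required cushion = 2 × $278.19 = $556.38
Excess over cushion: $1,162.91 − $556.38 = $606.53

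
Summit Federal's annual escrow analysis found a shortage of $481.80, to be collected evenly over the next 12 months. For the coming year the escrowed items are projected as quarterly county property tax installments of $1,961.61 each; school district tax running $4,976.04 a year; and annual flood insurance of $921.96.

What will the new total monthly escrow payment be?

$1,185.52

County property tax: $1,961.61 × 4 = $7,846.44 per year
School district tax: $4,976.04 per year
Flood insurance: $921.96 per year
Yearly total = $7,846.44 + $4,976.04 + $921.96 = $13,744.44
Per month = $13,744.44 / 12 = $1,145.37
Monthly shortage recovery: $481.80 / 12 = $40.15
Adjusted monthly = $1,145.37 + $40.15 = $1,185.52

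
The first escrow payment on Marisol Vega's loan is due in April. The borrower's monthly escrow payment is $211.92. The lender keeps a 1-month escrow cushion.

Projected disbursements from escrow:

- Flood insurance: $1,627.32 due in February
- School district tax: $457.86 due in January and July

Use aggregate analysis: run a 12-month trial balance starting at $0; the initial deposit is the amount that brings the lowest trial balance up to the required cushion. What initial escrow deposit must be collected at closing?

Cushion = 1 × $211.92 = $211.92
Trial balance (start $0, +$211.92 each month, − disbursements):
  Apr: +$211.92 → $211.92
  May: +$211.92 → $423.84
  Jun: +$211.92 → $635.76
  Jul: +$211.92 − $457.86 → $389.82
  Aug: +$211.92 → $601.74
  Sep: +$211.92 → $813.66
  Oct: +$211.92 → $1,025.58
  Nov: +$211.92 → $1,237.50
  Dec: +$211.92 → $1,449.42
  Jan: +$211.92 − $457.86 → $1,203.48
  Feb: +$211.92 − $1,627.32 → -$211.92
  Mar: +$211.92 → $0.00
Lowest trial balance = -$211.92 (Feb)
Initial deposit = cushion − low point = $211.92 − (-$211.92) = $423.84

$423.84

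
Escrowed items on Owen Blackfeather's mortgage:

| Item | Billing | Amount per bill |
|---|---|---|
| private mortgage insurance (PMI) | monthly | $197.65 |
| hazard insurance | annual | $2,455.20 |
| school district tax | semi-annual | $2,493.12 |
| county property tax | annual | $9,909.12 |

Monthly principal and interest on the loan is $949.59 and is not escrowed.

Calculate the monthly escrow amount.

$1,643.53

Private mortgage insurance (PMI) — $197.65 × 12 = $2,371.80
Hazard insurance — $2,455.20
School district tax — $2,493.12 × 2 = $4,986.24
County property tax — $9,909.12
Total per year = $19,722.36
Base monthly escrow = $19,722.36 / 12 = $1,643.53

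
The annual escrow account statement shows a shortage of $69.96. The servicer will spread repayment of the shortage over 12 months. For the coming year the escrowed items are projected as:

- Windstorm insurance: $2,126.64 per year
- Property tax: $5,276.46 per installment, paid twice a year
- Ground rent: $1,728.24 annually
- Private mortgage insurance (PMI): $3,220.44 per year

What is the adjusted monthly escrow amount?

$1,474.85

Windstorm insurance: $2,126.64 annually
Property tax: $5,276.46 × 2 = $10,552.92 annually
Ground rent: $1,728.24 annually
Private mortgage insurance (PMI): $3,220.44 annually
Combined annual = $17,628.24
Per month = $17,628.24 ÷ 12 = $1,469.02
Monthly shortage recovery: $69.96 ÷ 12 = $5.83
New monthly escrow = $1,469.02 + $5.83 = $1,474.85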